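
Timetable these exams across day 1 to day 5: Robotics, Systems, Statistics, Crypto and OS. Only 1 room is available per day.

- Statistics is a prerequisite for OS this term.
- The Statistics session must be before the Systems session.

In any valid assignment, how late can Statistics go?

Downstream work caps Statistics at day 4.
Statistics at day 3 is achievable: Robotics -> day 1, Statistics -> day 3, OS -> day 5, Systems -> day 4, Crypto -> day 2.
Nothing later works — the capacity limit rule out every day after day 3.

day 3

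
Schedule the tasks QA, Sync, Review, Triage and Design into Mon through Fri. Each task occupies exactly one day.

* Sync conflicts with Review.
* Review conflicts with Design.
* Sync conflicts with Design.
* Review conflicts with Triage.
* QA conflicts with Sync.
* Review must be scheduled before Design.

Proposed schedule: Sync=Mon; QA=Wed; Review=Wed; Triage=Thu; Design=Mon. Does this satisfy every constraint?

No — it violates: Sync conflicts with Design

Sync conflicts with Review — holds.
Review must be scheduled before Design — violated.
Review conflicts with Design — holds.
Review conflicts with Triage — holds.
Sync conflicts with Design — violated.
QA conflicts with Sync — holds.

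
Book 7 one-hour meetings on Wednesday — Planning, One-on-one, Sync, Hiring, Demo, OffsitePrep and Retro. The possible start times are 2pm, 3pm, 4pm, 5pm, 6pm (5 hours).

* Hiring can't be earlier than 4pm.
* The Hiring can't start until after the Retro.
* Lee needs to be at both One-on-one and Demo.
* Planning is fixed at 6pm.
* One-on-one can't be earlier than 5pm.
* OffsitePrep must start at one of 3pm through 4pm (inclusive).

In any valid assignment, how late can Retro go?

Downstream work caps Retro at 5pm.
Retro at 5pm is achievable: Sync=2pm, Retro=5pm, OffsitePrep=3pm, Planning=6pm, One-on-one=5pm, Hiring=6pm, Demo=2pm.

5pm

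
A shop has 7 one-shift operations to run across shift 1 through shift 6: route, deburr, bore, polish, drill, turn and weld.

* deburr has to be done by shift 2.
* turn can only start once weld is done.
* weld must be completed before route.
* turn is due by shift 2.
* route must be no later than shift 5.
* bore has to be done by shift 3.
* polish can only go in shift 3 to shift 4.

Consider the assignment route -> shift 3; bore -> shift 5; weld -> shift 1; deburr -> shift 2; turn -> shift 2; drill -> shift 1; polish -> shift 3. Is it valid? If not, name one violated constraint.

polish can only go in shift 3 to shift 4 — holds.
weld must be completed before route — holds.
route must be no later than shift 5 — holds.
bore has to be done by shift 3 — violated.
deburr has to be done by shift 2 — holds.
turn can only start once weld is done — holds.
turn is due by shift 2 — holds.

No. bore has to be done by shift 3 is not satisfied.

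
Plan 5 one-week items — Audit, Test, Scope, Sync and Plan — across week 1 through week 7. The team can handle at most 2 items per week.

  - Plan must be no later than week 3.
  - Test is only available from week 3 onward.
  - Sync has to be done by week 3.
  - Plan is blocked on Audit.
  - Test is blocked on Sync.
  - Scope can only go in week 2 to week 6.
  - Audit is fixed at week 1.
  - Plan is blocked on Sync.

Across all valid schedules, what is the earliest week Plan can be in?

Precedence pushes Plan to at least week 2; Plan's own window allows nothing later than week 3.
Plan at week 2 is achievable: Plan in week 2; Sync in week 1; Audit in week 1; Scope in week 2; Test in week 3.

week 2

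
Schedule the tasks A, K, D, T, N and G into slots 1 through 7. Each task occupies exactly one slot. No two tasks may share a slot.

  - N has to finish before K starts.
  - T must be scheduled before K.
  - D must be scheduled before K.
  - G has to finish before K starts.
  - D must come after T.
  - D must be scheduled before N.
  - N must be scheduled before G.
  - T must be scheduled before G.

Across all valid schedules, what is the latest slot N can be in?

5

Precedence pushes N to at least 3; downstream work caps N at 5.
N at 5 is achievable: T=1; N=5; D=2; K=7; G=6; A=3.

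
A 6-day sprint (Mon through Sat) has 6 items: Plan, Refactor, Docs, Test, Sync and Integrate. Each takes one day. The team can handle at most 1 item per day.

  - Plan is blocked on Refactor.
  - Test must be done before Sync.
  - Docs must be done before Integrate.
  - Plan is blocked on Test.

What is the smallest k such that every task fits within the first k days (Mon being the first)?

The precedence chain requires at least 2 distinct days.
With at most 1 per day and 6 tasks, at least 6 days are needed.
6 works (last occupied day: Sat): for example Sync in Fri; Refactor in Tue; Plan in Wed; Test in Mon; Docs in Thu; Integrate in Sat.

6 days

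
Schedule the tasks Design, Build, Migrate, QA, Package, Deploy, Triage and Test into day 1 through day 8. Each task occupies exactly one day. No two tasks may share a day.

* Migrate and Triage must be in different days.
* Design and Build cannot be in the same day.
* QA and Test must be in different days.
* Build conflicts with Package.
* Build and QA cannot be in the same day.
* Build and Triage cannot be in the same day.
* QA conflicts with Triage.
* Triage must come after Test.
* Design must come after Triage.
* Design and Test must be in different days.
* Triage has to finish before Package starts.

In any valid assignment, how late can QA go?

day 8

QA at day 8 is achievable: Deploy in day 7, Triage in day 2, Build in day 5, QA in day 8, Design in day 3, Migrate in day 6, Package in day 4, Test in day 1.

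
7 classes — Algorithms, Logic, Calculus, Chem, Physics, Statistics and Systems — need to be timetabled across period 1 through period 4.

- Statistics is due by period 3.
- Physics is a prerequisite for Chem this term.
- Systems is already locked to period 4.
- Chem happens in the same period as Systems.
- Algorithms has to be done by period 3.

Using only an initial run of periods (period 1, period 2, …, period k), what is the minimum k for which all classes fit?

4

The precedence chain requires at least 2 distinct periods.
Systems can't be placed before period 4, so the schedule must run through at least period 4.
4 works (last occupied period: period 4): for example Chem=period 4; Physics=period 1; Calculus=period 1; Logic=period 1; Systems=period 4; Algorithms=period 1; Statistics=period 1.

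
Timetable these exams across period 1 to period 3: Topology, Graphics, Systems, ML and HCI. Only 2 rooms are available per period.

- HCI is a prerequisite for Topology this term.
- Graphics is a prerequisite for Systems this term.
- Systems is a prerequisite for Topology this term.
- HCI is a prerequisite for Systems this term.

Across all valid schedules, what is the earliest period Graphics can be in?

period 1

Downstream work caps Graphics at period 1.
Graphics at period 1 is achievable: HCI -> period 1, Topology -> period 3, Graphics -> period 1, Systems -> period 2, ML -> period 2.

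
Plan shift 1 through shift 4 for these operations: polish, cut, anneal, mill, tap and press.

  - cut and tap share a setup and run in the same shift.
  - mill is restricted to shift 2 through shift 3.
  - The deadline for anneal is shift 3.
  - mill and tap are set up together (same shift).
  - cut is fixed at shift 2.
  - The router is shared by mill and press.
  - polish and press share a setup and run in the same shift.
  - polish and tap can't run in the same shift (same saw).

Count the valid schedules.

Splitting on polish: it can be shift 1 (3), shift 3 (3), shift 4 (3). Listing each branch's schedules as (cut, anneal, mill, tap, press) by shift number:
polish=shift 1: (2,1,2,2,1) (2,2,2,2,1) (2,3,2,2,1) — 3.
polish=shift 3: (2,1,2,2,3) (2,2,2,2,3) (2,3,2,2,3) — 3.
polish=shift 4: (2,1,2,2,4) (2,2,2,2,4) (2,3,2,2,4) — 3.
Summing: 3 + 3 + 3 = 9.

9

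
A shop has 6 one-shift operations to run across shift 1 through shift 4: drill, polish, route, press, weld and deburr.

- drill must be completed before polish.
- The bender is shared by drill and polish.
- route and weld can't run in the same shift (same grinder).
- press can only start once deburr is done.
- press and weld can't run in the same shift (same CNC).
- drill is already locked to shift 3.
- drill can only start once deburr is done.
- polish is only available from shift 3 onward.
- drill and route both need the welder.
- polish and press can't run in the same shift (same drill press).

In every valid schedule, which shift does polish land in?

polish's window is shift 3–shift 4.
drill is fixed at shift 3, and polish can't share a shift with drill.
So polish must be shift 4.

shift 4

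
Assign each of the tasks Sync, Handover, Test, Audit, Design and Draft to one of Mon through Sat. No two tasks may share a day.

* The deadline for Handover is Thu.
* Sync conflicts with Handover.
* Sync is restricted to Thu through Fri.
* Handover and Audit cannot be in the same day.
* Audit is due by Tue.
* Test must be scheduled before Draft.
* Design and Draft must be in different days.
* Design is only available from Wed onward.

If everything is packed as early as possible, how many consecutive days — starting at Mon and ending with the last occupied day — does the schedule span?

The precedence chain requires at least 2 distinct days.
With at most 1 per day and 6 tasks, at least 6 days are needed.
Sync can't be placed before Thu — that is day 4 counting from Mon — so the schedule must run through at least 4 days.
6 works (last occupied day: Sat): for example Audit=Mon; Test=Fri; Draft=Sat; Sync=Thu; Handover=Tue; Design=Wed.

6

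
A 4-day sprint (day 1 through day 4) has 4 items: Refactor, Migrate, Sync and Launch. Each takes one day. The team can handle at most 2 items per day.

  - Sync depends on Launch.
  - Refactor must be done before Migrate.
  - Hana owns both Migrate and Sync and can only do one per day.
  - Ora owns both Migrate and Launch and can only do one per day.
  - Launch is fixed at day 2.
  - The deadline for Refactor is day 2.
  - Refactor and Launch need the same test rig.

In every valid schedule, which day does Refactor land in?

Refactor's window is day 1–day 2.
Launch is fixed at day 2, and Refactor can't share a day with Launch.
So Refactor must be day 1.

day 1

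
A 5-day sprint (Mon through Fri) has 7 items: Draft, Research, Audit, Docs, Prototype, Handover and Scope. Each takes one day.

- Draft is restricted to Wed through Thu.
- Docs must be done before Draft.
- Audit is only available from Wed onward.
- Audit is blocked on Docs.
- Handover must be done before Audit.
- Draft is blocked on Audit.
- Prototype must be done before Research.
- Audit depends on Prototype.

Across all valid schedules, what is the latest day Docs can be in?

Tue

Downstream work caps Docs at Tue.
Docs at Tue is achievable: Handover=Mon; Draft=Thu; Docs=Tue; Scope=Mon; Audit=Wed; Research=Tue; Prototype=Mon.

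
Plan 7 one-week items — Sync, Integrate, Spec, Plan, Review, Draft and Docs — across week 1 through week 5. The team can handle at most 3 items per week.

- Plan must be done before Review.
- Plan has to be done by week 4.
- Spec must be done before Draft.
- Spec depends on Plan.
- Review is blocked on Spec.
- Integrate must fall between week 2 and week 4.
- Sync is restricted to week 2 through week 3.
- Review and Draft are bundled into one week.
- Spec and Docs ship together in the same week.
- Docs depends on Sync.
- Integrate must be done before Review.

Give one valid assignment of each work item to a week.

Spec -> week 3, Review -> week 4, Sync -> week 2, Plan -> week 1, Docs -> week 3, Draft -> week 4, Integrate -> week 2

Checking: Plan(week 1) before Review(week 4); Spec(week 3) before Draft(week 4); Integrate(week 2) before Review(week 4); Spec(week 3) before Review(week 4); Plan(week 1) before Spec(week 3); Sync(week 2) before Docs(week 3); Review = Draft = week 4; Spec = Docs = week 3; Plan=week 1 in [week 1,week 4]; Sync=week 2 in [week 2,week 3]; Integrate=week 2 in [week 2,week 4]; max 2 per week (cap 3).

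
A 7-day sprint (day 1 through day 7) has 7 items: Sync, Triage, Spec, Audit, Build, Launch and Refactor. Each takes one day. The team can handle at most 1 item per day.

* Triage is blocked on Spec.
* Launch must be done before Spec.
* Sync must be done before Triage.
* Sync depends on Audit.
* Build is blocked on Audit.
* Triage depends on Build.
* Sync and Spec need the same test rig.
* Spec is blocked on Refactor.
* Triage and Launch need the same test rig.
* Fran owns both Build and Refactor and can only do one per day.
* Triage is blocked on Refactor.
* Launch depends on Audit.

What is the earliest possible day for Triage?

Precedence pushes Triage to at least day 4.
Triage at day 7 is achievable: Triage=day 7; Refactor=day 3; Launch=day 2; Audit=day 1; Build=day 6; Spec=day 4; Sync=day 5.
Nothing earlier works — the conflict and capacity constraints rule out every day before day 7.

day 7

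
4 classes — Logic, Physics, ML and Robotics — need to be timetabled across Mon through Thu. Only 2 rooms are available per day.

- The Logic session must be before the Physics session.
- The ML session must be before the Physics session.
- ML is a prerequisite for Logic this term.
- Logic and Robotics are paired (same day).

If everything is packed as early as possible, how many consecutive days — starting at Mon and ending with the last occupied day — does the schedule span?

The precedence chain requires at least 3 distinct days.
With at most 2 per day and 4 classes, at least 2 days are needed.
3 works (last occupied day: Wed): for example Logic in Tue, Physics in Wed, ML in Mon, Robotics in Tue.

3 days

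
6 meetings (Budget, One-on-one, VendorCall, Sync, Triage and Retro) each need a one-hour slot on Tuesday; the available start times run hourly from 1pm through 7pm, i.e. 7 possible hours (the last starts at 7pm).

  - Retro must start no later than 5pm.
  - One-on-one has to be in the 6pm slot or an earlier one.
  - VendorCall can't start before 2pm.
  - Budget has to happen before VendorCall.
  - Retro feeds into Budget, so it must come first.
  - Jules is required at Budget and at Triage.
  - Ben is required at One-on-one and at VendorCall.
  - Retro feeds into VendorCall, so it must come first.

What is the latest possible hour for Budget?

Precedence pushes Budget to at least 2pm; downstream work caps Budget at 6pm.
Budget at 6pm is achievable: VendorCall in 7pm; Budget in 6pm; Triage in 1pm; One-on-one in 1pm; Sync in 1pm; Retro in 1pm.

6pm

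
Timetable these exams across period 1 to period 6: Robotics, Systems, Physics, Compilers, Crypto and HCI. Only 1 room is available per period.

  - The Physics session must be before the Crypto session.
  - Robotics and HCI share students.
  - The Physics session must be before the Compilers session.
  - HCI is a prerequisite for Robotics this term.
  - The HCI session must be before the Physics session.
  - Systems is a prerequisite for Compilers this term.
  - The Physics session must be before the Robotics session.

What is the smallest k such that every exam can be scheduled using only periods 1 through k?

6

The precedence chain requires at least 3 distinct periods.
With at most 1 per period and 6 exams, at least 6 periods are needed.
6 works (last occupied period: period 6): for example HCI in period 1; Physics in period 2; Systems in period 4; Crypto in period 6; Compilers in period 5; Robotics in period 3.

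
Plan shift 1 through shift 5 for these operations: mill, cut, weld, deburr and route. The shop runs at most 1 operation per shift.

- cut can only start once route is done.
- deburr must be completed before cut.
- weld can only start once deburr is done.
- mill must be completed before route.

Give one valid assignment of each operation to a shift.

weld in shift 5, deburr in shift 1, route in shift 3, mill in shift 2, cut in shift 4

Checking: deburr(shift 1) before weld(shift 5); deburr(shift 1) before cut(shift 4); route(shift 3) before cut(shift 4); mill(shift 2) before route(shift 3); max 1 per shift (cap 1).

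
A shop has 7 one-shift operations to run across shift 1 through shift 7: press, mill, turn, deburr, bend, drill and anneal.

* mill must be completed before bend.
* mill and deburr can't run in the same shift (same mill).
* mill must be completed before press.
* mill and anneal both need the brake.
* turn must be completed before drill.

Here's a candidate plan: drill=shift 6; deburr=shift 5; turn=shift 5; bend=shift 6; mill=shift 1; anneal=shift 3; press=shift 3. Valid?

Yes, all constraints hold

turn must be completed before drill — holds.
mill must be completed before press — holds.
mill and deburr can't run in the same shift (same mill) — holds.
mill and anneal both need the brake — holds.
mill must be completed before bend — holds.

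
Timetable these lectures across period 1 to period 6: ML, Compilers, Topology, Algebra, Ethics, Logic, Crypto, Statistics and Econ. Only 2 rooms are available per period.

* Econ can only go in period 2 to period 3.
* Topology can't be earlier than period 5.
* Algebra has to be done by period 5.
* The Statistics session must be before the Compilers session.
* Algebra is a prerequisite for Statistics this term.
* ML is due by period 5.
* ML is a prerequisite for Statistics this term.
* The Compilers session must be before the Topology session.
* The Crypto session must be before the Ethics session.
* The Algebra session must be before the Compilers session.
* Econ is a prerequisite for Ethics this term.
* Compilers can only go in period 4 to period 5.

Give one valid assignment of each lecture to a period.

Crypto -> period 3; Ethics -> period 4; Topology -> period 5; Algebra -> period 1; Statistics -> period 2; Compilers -> period 4; ML -> period 1; Logic -> period 3; Econ -> period 2

Checking: Compilers(period 4) before Topology(period 5); Algebra(period 1) before Statistics(period 2); Econ(period 2) before Ethics(period 4); Statistics(period 2) before Compilers(period 4); Algebra(period 1) before Compilers(period 4); ML(period 1) before Statistics(period 2); Crypto(period 3) before Ethics(period 4); Compilers=period 4 in [period 4,period 5]; Algebra=period 1 in [period 1,period 5]; Econ=period 2 in [period 2,period 3]; ML=period 1 in [period 1,period 5]; Topology=period 5 in [period 5,period 6]; max 2 per period (cap 2).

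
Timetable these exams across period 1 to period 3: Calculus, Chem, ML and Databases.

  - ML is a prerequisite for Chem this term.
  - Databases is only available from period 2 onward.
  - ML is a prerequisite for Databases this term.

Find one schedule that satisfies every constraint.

ML in period 1; Calculus in period 1; Chem in period 2; Databases in period 2

Checking: ML(period 1) before Databases(period 2); ML(period 1) before Chem(period 2); Databases=period 2 in [period 2,period 3].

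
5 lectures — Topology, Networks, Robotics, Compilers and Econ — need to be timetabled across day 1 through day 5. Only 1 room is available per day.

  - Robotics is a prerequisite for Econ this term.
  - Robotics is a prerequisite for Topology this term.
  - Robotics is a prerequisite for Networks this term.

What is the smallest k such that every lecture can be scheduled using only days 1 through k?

The precedence chain requires at least 2 distinct days.
With at most 1 per day and 5 lectures, at least 5 days are needed.
5 works (last occupied day: day 5): for example Compilers -> day 5, Econ -> day 4, Topology -> day 2, Networks -> day 3, Robotics -> day 1.

5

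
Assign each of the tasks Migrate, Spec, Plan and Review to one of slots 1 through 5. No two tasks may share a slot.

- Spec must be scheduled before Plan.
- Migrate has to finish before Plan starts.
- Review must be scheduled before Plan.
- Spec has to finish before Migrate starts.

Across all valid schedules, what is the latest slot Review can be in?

4

Downstream work caps Review at 4.
Review at 4 is achievable: Plan=5, Review=4, Migrate=2, Spec=1.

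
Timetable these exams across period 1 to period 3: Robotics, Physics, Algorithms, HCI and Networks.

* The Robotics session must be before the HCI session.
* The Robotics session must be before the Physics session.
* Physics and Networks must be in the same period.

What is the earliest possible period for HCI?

Precedence pushes HCI to at least period 2.
HCI at period 2 is achievable: Robotics in period 1, Networks in period 2, Physics in period 2, Algorithms in period 1, HCI in period 2.

period 2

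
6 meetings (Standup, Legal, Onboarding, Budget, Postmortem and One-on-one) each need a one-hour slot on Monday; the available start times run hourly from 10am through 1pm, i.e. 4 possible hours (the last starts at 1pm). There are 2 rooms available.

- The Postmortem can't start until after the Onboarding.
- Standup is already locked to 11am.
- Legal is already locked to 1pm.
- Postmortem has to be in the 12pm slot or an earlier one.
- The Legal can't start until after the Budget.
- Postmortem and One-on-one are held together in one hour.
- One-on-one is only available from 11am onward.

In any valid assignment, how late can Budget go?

Downstream work caps Budget at 12pm.
Budget at 11am is achievable: One-on-one -> 12pm, Legal -> 1pm, Standup -> 11am, Onboarding -> 10am, Postmortem -> 12pm, Budget -> 11am.
Nothing later works — the capacity limit rule out every hour after 11am.

11am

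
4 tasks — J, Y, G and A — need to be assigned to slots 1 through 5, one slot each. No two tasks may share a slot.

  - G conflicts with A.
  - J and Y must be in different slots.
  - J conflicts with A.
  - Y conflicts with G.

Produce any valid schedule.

J -> 1, A -> 4, Y -> 2, G -> 3

Checking: J(1) != A(4); G(3) != A(4); Y(2) != G(3); J(1) != Y(2); max 1 per slot (cap 1).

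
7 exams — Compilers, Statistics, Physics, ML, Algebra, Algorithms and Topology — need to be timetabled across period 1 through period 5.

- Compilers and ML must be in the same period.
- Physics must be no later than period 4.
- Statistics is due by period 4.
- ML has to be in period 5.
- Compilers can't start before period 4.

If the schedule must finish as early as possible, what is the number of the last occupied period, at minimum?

5

ML can't be placed before period 5, so the schedule must run through at least period 5.
5 works (last occupied period: period 5): for example Algorithms=period 1, Topology=period 1, Statistics=period 1, Algebra=period 1, Compilers=period 5, ML=period 5, Physics=period 1.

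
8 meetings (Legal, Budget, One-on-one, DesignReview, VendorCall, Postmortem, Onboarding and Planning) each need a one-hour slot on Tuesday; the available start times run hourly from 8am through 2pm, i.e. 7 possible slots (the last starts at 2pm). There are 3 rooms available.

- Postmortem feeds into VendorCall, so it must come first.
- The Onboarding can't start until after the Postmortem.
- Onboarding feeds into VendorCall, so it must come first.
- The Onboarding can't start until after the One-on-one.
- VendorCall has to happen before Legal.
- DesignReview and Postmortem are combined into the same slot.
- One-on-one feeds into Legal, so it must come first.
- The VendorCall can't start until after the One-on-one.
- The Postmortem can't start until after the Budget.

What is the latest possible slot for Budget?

10am

Downstream work caps Budget at 10am.
Budget at 10am is achievable: Legal -> 2pm, Planning -> 8am, DesignReview -> 11am, Postmortem -> 11am, One-on-one -> 8am, VendorCall -> 1pm, Onboarding -> 12pm, Budget -> 10am.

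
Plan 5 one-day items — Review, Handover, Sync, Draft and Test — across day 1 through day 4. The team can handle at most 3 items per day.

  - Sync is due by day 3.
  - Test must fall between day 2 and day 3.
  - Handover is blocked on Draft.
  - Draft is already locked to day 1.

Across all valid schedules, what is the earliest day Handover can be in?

day 2

Precedence pushes Handover to at least day 2.
Handover at day 2 is achievable: Draft in day 1, Test in day 2, Sync in day 1, Review in day 1, Handover in day 2.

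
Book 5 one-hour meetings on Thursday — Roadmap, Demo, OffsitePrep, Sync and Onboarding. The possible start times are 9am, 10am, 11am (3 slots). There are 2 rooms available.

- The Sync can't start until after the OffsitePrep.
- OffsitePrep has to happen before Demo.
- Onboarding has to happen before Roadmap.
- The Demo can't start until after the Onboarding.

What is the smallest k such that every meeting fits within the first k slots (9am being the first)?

The precedence chain requires at least 2 distinct slots.
With at most 2 per slot and 5 meetings, at least 3 slots are needed.
3 works (last occupied slot: 11am): for example Demo in 10am, Onboarding in 9am, OffsitePrep in 9am, Sync in 11am, Roadmap in 10am.

3 slots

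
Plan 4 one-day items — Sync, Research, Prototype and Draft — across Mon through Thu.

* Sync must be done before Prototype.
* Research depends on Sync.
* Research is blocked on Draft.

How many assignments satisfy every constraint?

Splitting on Sync: it can be Mon (18), Tue (10), Wed (3). Listing each branch's schedules as (Research, Prototype, Draft):
Sync=Mon: (Tue,Tue,Mon) (Tue,Wed,Mon) (Tue,Thu,Mon) (Wed,Tue,Mon) (Wed,Tue,Tue) (Wed,Wed,Mon) (Wed,Wed,Tue) (Wed,Thu,Mon) (Wed,Thu,Tue) (Thu,Tue,Mon) (Thu,Tue,Tue) (Thu,Tue,Wed) (Thu,Wed,Mon) (Thu,Wed,Tue) (Thu,Wed,Wed) (Thu,Thu,Mon) (Thu,Thu,Tue) (Thu,Thu,Wed) — 18.
Sync=Tue: (Wed,Wed,Mon) (Wed,Wed,Tue) (Wed,Thu,Mon) (Wed,Thu,Tue) (Thu,Wed,Mon) (Thu,Wed,Tue) (Thu,Wed,Wed) (Thu,Thu,Mon) (Thu,Thu,Tue) (Thu,Thu,Wed) — 10.
Sync=Wed: (Thu,Thu,Mon) (Thu,Thu,Tue) (Thu,Thu,Wed) — 3.
Summing: 18 + 10 + 3 = 31.

31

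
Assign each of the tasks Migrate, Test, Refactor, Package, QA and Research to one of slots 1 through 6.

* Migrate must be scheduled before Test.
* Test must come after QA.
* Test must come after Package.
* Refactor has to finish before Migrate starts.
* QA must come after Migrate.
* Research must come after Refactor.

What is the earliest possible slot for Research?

Precedence pushes Research to at least 2.
Research at 2 is achievable: Package -> 1, Research -> 2, Test -> 4, Refactor -> 1, QA -> 3, Migrate -> 2.

2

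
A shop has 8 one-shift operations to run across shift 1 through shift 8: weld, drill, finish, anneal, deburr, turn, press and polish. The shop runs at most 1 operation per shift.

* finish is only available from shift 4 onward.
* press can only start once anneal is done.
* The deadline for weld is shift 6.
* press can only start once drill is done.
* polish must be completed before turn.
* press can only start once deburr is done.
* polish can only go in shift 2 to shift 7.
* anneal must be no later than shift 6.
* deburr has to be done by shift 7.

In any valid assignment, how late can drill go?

shift 7

Downstream work caps drill at shift 7.
drill at shift 7 is achievable: deburr -> shift 5; finish -> shift 4; anneal -> shift 1; press -> shift 8; weld -> shift 3; drill -> shift 7; polish -> shift 2; turn -> shift 6.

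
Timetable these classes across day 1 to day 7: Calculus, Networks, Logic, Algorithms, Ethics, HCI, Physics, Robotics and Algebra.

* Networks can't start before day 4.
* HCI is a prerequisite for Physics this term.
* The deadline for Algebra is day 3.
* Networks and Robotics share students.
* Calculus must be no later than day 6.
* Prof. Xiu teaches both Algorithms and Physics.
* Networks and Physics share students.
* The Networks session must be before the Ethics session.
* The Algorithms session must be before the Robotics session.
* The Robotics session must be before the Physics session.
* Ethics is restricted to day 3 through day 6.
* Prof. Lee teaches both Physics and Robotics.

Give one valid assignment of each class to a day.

Algebra=day 1; Algorithms=day 1; Calculus=day 1; Ethics=day 5; Logic=day 1; Robotics=day 2; HCI=day 1; Physics=day 3; Networks=day 4

Checking: Algorithms(day 1) before Robotics(day 2); HCI(day 1) before Physics(day 3); Robotics(day 2) before Physics(day 3); Networks(day 4) before Ethics(day 5); Networks(day 4) != Physics(day 3); Algorithms(day 1) != Physics(day 3); Physics(day 3) != Robotics(day 2); Networks(day 4) != Robotics(day 2); Networks=day 4 in [day 4,day 7]; Calculus=day 1 in [day 1,day 6]; Ethics=day 5 in [day 3,day 6]; Algebra=day 1 in [day 1,day 3].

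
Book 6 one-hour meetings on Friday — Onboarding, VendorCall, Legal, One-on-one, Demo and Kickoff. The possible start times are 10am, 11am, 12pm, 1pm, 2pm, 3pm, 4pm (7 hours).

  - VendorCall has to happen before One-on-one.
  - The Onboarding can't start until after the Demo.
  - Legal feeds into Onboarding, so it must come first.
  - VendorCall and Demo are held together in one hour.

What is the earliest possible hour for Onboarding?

11am

Precedence pushes Onboarding to at least 11am.
Onboarding at 11am is achievable: One-on-one=11am, Kickoff=10am, Onboarding=11am, Demo=10am, VendorCall=10am, Legal=10am.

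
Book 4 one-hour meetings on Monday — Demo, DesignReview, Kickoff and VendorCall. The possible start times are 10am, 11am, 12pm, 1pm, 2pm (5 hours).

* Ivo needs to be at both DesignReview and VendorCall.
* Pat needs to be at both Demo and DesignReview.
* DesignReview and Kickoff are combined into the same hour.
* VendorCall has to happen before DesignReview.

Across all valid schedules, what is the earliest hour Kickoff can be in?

11am

Kickoff must be in the same hour as DesignReview, which can't be before 11am, so Kickoff is at least 11am.
Kickoff at 11am is achievable: Kickoff -> 11am; DesignReview -> 11am; VendorCall -> 10am; Demo -> 10am.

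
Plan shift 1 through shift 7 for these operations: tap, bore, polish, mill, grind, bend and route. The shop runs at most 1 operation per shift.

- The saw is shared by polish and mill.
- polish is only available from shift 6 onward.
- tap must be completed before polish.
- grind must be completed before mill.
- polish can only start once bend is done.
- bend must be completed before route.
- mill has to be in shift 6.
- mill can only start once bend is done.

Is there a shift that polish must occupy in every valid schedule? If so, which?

polish's window is shift 6–shift 7.
mill is fixed at shift 6, and polish can't share a shift with mill.
So polish must be shift 7.

shift 7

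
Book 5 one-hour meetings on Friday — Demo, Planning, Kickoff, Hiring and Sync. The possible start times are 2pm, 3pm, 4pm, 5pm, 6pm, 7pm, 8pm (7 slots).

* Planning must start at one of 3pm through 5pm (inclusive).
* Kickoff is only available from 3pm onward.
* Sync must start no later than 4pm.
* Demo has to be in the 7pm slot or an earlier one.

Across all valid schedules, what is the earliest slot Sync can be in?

Sync's own window allows nothing later than 4pm.
Sync at 2pm is achievable: Planning in 3pm, Demo in 2pm, Kickoff in 3pm, Hiring in 2pm, Sync in 2pm.

2pm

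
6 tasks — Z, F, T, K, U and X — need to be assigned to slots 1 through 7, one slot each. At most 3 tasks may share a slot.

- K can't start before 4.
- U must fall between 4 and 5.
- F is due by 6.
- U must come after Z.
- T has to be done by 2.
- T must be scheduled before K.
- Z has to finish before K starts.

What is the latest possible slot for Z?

4

Downstream work caps Z at 4.
Z at 4 is achievable: K=5; U=5; F=1; X=1; T=1; Z=4.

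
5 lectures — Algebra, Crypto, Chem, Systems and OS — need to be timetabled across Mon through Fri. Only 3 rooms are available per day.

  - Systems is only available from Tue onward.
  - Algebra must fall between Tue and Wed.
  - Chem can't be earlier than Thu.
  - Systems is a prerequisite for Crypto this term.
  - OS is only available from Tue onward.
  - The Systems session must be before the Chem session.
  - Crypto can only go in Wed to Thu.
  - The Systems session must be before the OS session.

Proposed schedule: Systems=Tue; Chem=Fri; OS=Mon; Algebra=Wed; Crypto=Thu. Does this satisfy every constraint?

Systems is a prerequisite for Crypto this term — holds.
Crypto can only go in Wed to Thu — holds.
Chem can't be earlier than Thu — holds.
Only 3 rooms are available per day — holds.
Algebra must fall between Tue and Wed — holds.
The Systems session must be before the Chem session — holds.
Systems is only available from Tue onward — holds.
The Systems session must be before the OS session — violated.
OS is only available from Tue onward — violated.

No — it violates: OS is only available from Tue onward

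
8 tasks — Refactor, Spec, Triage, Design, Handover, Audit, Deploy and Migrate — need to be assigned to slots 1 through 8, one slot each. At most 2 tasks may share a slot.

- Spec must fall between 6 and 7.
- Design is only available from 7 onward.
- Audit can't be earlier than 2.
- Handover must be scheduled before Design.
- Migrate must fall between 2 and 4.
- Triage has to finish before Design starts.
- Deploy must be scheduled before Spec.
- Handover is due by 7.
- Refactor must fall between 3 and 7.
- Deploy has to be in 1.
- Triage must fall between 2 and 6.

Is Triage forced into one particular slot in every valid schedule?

No

Triage can be 2 (e.g. Refactor=3; Migrate=2; Audit=3; Triage=2; Deploy=1; Design=7; Handover=1; Spec=6) or 3 (e.g. Design=7; Audit=2; Deploy=1; Refactor=3; Handover=1; Migrate=2; Triage=3; Spec=6).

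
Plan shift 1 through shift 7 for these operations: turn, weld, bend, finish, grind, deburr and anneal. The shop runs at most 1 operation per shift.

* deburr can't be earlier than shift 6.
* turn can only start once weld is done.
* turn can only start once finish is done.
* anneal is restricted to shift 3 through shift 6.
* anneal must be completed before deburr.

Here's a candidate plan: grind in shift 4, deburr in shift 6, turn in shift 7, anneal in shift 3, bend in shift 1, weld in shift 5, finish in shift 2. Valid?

Yes, all constraints hold

deburr can't be earlier than shift 6 — holds.
anneal must be completed before deburr — holds.
anneal is restricted to shift 3 through shift 6 — holds.
The shop runs at most 1 operation per shift — holds.
turn can only start once finish is done — holds.
turn can only start once weld is done — holds.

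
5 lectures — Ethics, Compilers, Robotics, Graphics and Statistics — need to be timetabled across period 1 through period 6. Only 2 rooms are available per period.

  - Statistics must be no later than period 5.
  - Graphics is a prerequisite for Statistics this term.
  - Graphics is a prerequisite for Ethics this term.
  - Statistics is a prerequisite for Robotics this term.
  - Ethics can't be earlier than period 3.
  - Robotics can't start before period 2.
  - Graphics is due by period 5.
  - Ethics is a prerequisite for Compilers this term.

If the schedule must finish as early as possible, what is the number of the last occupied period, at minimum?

The precedence chain requires at least 3 distinct periods.
With at most 2 per period and 5 lectures, at least 3 periods are needed.
Propagating the time windows through the other constraints, Compilers can't land before period 4, so the schedule must run through at least period 4.
4 works (last occupied period: period 4): for example Robotics -> period 3, Graphics -> period 1, Compilers -> period 4, Ethics -> period 3, Statistics -> period 2.

4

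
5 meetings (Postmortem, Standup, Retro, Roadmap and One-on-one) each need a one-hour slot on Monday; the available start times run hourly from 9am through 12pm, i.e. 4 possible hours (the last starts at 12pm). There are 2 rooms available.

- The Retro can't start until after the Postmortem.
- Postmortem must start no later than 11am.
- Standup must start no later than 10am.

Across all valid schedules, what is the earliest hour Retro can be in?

10am

Precedence pushes Retro to at least 10am.
Retro at 10am is achievable: Retro in 10am, One-on-one in 11am, Postmortem in 9am, Roadmap in 10am, Standup in 9am.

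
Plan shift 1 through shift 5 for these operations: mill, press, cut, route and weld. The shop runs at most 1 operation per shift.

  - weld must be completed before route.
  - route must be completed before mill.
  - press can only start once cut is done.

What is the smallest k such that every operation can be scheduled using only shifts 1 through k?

5 shifts

The precedence chain requires at least 3 distinct shifts.
With at most 1 per shift and 5 operations, at least 5 shifts are needed.
5 works (last occupied shift: shift 5): for example weld=shift 1; press=shift 5; mill=shift 3; cut=shift 4; route=shift 2.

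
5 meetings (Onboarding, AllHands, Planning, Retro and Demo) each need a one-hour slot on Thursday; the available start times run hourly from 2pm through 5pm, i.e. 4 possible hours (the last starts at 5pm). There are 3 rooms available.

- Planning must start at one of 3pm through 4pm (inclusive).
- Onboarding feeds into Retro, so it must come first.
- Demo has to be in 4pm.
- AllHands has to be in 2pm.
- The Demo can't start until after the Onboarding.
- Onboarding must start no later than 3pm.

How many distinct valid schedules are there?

10

Splitting on Onboarding: it can be 2pm (6), 3pm (4). Listing each branch's schedules as (AllHands, Planning, Retro, Demo):
Onboarding=2pm: (2pm,3pm,3pm,4pm) (2pm,3pm,4pm,4pm) (2pm,3pm,5pm,4pm) (2pm,4pm,3pm,4pm) (2pm,4pm,4pm,4pm) (2pm,4pm,5pm,4pm) — 6.
Onboarding=3pm: (2pm,3pm,4pm,4pm) (2pm,3pm,5pm,4pm) (2pm,4pm,4pm,4pm) (2pm,4pm,5pm,4pm) — 4.
Summing: 6 + 4 = 10.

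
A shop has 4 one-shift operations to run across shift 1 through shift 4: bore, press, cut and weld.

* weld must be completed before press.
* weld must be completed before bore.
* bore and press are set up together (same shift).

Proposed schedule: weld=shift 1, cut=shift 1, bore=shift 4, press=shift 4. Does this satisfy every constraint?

Yes

weld must be completed before press — holds.
bore and press are set up together (same shift) — holds.
weld must be completed before bore — holds.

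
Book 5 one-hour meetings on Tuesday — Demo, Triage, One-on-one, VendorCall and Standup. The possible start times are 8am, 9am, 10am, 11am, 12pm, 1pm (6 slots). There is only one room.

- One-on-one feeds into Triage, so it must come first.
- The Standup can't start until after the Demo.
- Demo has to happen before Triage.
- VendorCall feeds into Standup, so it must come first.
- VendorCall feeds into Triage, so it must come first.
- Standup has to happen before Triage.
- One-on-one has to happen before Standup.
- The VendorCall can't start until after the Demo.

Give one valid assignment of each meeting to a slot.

Demo -> 8am; VendorCall -> 9am; Triage -> 12pm; Standup -> 11am; One-on-one -> 10am

Checking: VendorCall(9am) before Standup(11am); Demo(8am) before VendorCall(9am); VendorCall(9am) before Triage(12pm); Demo(8am) before Standup(11am); One-on-one(10am) before Triage(12pm); Standup(11am) before Triage(12pm); Demo(8am) before Triage(12pm); One-on-one(10am) before Standup(11am); max 1 per slot (cap 1).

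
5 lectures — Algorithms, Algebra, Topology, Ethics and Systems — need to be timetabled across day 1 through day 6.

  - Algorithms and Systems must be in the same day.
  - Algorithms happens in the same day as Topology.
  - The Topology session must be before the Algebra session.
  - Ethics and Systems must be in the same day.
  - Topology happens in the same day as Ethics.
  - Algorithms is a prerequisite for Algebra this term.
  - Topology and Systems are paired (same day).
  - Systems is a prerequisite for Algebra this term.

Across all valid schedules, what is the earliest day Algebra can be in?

day 2

Precedence pushes Algebra to at least day 2.
Algebra at day 2 is achievable: Topology=day 1, Algorithms=day 1, Systems=day 1, Ethics=day 1, Algebra=day 2.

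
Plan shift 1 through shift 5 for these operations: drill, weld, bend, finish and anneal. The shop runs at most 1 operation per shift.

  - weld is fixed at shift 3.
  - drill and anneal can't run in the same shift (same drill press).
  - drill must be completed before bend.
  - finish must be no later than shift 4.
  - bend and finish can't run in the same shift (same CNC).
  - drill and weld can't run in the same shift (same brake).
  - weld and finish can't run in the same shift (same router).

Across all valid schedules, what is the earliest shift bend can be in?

shift 2

Precedence pushes bend to at least shift 2.
bend at shift 2 is achievable: anneal=shift 5, drill=shift 1, finish=shift 4, weld=shift 3, bend=shift 2.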